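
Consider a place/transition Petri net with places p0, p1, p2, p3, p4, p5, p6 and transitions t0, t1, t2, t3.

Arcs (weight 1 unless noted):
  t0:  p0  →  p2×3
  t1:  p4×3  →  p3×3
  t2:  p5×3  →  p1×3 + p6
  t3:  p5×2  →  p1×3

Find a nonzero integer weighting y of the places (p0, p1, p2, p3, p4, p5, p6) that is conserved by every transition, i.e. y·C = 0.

y = (p0:3, p1:0, p2:1, p3:0, p4:0, p5:0, p6:0)

Incidence matrix C (rows=places, cols=transitions):
       t0   t1   t2   t3
   p0  -1    0    0    0
   p1   0    0    3    3
   p2   3    0    0    0
   p3   0    3    0    0
   p4   0   -3    0    0
   p5   0    0   -3   -2
   p6   0    0    1    0

Candidate y = [3, 0, 1, 0, 0, 0, 0]; check y·C column-wise:
  col t0: 3·-1 + 1·3 = 0
  col t1: 3·0 + 1·0 + 0·3 + 0·-3 = 0
  col t2: 3·0 + 0·3 + 1·0 + 0·-3 + 0·1 = 0
  col t3: 3·0 + 0·3 + 1·0 + 0·-2 = 0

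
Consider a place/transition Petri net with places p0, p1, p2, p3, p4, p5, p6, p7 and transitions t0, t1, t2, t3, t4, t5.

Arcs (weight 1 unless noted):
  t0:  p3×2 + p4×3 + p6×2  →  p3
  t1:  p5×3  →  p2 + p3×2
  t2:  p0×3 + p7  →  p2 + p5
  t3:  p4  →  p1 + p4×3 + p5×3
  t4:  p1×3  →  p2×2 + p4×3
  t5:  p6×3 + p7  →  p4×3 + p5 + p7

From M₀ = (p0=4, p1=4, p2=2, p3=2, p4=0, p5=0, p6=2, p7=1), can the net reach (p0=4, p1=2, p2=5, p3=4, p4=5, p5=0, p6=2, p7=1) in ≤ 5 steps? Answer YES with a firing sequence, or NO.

step 1: fire t4:  (p0=4, p1=4, p2=2, p3=2, p4=0, p5=0, p6=2, p7=1) → (p0=4, p1=1, p2=4, p3=2, p4=3, p5=0, p6=2, p7=1)
step 2: fire t3:  (p0=4, p1=1, p2=4, p3=2, p4=3, p5=0, p6=2, p7=1) → (p0=4, p1=2, p2=4, p3=2, p4=5, p5=3, p6=2, p7=1)
step 3: fire t1:  (p0=4, p1=2, p2=4, p3=2, p4=5, p5=3, p6=2, p7=1) → (p0=4, p1=2, p2=5, p3=4, p4=5, p5=0, p6=2, p7=1)

YES — reachable via ⟨t4, t3, t1⟩ (3 firings)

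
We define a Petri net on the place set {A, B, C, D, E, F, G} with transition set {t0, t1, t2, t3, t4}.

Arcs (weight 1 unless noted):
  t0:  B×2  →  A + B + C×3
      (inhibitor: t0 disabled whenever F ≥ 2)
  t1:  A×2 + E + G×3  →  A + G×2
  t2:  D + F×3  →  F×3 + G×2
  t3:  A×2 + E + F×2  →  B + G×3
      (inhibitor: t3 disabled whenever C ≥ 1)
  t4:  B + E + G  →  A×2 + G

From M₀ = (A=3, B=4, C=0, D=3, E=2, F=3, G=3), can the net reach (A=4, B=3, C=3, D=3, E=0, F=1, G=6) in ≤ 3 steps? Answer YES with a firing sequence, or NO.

step 1: fire t3:  (A=3, B=4, C=0, D=3, E=2, F=3, G=3) → (A=1, B=5, C=0, D=3, E=1, F=1, G=6)
step 2: fire t0:  (A=1, B=5, C=0, D=3, E=1, F=1, G=6) → (A=2, B=4, C=3, D=3, E=1, F=1, G=6)
step 3: fire t4:  (A=2, B=4, C=3, D=3, E=1, F=1, G=6) → (A=4, B=3, C=3, D=3, E=0, F=1, G=6)

YES — reachable via ⟨t3, t0, t4⟩ (3 firings)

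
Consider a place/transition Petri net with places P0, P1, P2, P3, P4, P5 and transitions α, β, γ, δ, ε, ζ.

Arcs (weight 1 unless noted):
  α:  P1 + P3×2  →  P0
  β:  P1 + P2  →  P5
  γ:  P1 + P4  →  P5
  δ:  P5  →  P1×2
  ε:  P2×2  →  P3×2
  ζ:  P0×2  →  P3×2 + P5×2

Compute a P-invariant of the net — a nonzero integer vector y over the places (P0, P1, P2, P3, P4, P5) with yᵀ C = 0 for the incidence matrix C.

y = (P0:3, P1:1, P2:1, P3:1, P4:1, P5:2)

Incidence matrix C (rows=places, cols=transitions):
        α    β    γ    δ    ε    ζ
   P0   1    0    0    0    0   -2
   P1  -1   -1   -1    2    0    0
   P2   0   -1    0    0   -2    0
   P3  -2    0    0    0    2    2
   P4   0    0   -1    0    0    0
   P5   0    1    1   -1    0    2

Candidate y = [3, 1, 1, 1, 1, 2]; check y·C column-wise:
  col α: 3·1 + 1·-1 + 1·0 + 1·-2 + 1·0 + 2·0 = 0
  col β: 3·0 + 1·-1 + 1·-1 + 1·0 + 1·0 + 2·1 = 0
  col γ: 3·0 + 1·-1 + 1·0 + 1·0 + 1·-1 + 2·1 = 0
  col δ: 3·0 + 1·2 + 1·0 + 1·0 + 1·0 + 2·-1 = 0
  col ε: 3·0 + 1·0 + 1·-2 + 1·2 + 1·0 + 2·0 = 0
  col ζ: 3·-2 + 1·0 + 1·0 + 1·2 + 1·0 + 2·2 = 0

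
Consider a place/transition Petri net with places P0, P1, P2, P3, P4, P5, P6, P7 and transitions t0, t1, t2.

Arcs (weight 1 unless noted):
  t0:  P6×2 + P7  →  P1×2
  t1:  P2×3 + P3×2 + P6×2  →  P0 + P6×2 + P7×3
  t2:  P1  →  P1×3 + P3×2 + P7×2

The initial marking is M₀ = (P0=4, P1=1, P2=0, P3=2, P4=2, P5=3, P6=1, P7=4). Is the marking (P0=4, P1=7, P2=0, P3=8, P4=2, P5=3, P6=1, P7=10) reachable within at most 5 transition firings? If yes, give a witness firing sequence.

YES — reachable via ⟨t2, t2, t2⟩ (3 firings)

step 1: fire t2:  (P0=4, P1=1, P2=0, P3=2, P4=2, P5=3, P6=1, P7=4) → (P0=4, P1=3, P2=0, P3=4, P4=2, P5=3, P6=1, P7=6)
step 2: fire t2:  (P0=4, P1=3, P2=0, P3=4, P4=2, P5=3, P6=1, P7=6) → (P0=4, P1=5, P2=0, P3=6, P4=2, P5=3, P6=1, P7=8)
step 3: fire t2:  (P0=4, P1=5, P2=0, P3=6, P4=2, P5=3, P6=1, P7=8) → (P0=4, P1=7, P2=0, P3=8, P4=2, P5=3, P6=1, P7=10)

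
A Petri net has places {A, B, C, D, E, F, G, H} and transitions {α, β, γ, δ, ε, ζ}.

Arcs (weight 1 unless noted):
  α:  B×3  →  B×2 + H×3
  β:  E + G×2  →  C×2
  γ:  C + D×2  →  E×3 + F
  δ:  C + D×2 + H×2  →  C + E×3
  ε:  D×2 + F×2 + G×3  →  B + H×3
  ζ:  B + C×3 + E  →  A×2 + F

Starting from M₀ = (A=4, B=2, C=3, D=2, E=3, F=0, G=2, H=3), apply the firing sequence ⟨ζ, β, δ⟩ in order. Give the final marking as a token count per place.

step 1: fire ζ:  (A=4, B=2, C=3, D=2, E=3, F=0, G=2, H=3) → (A=6, B=1, C=0, D=2, E=2, F=1, G=2, H=3)
step 2: fire β:  (A=6, B=1, C=0, D=2, E=2, F=1, G=2, H=3) → (A=6, B=1, C=2, D=2, E=1, F=1, G=0, H=3)
step 3: fire δ:  (A=6, B=1, C=2, D=2, E=1, F=1, G=0, H=3) → (A=6, B=1, C=2, D=0, E=4, F=1, G=0, H=1)

(A=6, B=1, C=2, D=0, E=4, F=1, G=0, H=1)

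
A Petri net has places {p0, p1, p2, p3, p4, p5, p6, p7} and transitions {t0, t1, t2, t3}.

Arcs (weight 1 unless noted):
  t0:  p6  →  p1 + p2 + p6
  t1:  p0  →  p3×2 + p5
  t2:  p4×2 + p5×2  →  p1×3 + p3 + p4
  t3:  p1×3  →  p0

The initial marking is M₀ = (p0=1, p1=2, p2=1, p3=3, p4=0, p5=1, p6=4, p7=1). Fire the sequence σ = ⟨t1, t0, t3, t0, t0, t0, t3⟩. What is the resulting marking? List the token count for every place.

(p0=2, p1=0, p2=5, p3=5, p4=0, p5=2, p6=4, p7=1)

step 1: fire t1:  (p0=1, p1=2, p2=1, p3=3, p4=0, p5=1, p6=4, p7=1) → (p0=0, p1=2, p2=1, p3=5, p4=0, p5=2, p6=4, p7=1)
step 2: fire t0:  (p0=0, p1=2, p2=1, p3=5, p4=0, p5=2, p6=4, p7=1) → (p0=0, p1=3, p2=2, p3=5, p4=0, p5=2, p6=4, p7=1)
step 3: fire t3:  (p0=0, p1=3, p2=2, p3=5, p4=0, p5=2, p6=4, p7=1) → (p0=1, p1=0, p2=2, p3=5, p4=0, p5=2, p6=4, p7=1)
step 4: fire t0:  (p0=1, p1=0, p2=2, p3=5, p4=0, p5=2, p6=4, p7=1) → (p0=1, p1=1, p2=3, p3=5, p4=0, p5=2, p6=4, p7=1)
step 5: fire t0:  (p0=1, p1=1, p2=3, p3=5, p4=0, p5=2, p6=4, p7=1) → (p0=1, p1=2, p2=4, p3=5, p4=0, p5=2, p6=4, p7=1)
step 6: fire t0:  (p0=1, p1=2, p2=4, p3=5, p4=0, p5=2, p6=4, p7=1) → (p0=1, p1=3, p2=5, p3=5, p4=0, p5=2, p6=4, p7=1)
step 7: fire t3:  (p0=1, p1=3, p2=5, p3=5, p4=0, p5=2, p6=4, p7=1) → (p0=2, p1=0, p2=5, p3=5, p4=0, p5=2, p6=4, p7=1)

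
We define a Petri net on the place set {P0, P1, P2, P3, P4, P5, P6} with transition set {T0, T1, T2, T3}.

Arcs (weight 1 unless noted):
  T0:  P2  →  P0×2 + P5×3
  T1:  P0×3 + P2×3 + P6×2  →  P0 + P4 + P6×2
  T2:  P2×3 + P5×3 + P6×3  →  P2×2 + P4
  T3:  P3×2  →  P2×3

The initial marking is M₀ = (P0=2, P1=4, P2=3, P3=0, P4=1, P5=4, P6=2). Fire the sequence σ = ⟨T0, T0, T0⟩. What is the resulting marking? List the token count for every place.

step 1: fire T0:  (P0=2, P1=4, P2=3, P3=0, P4=1, P5=4, P6=2) → (P0=4, P1=4, P2=2, P3=0, P4=1, P5=7, P6=2)
step 2: fire T0:  (P0=4, P1=4, P2=2, P3=0, P4=1, P5=7, P6=2) → (P0=6, P1=4, P2=1, P3=0, P4=1, P5=10, P6=2)
step 3: fire T0:  (P0=6, P1=4, P2=1, P3=0, P4=1, P5=10, P6=2) → (P0=8, P1=4, P2=0, P3=0, P4=1, P5=13, P6=2)

(P0=8, P1=4, P2=0, P3=0, P4=1, P5=13, P6=2)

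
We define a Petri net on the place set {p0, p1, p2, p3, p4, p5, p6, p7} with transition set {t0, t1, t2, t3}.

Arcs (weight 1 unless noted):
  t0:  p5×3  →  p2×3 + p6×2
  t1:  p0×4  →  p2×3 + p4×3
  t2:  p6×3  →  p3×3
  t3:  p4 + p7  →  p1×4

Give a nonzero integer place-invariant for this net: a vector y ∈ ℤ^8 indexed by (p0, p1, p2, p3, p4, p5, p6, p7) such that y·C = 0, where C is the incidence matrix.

y = (p0:3, p1:1, p2:0, p3:0, p4:4, p5:0, p6:0, p7:0)

Incidence matrix C (rows=places, cols=transitions):
       t0   t1   t2   t3
   p0   0   -4    0    0
   p1   0    0    0    4
   p2   3    3    0    0
   p3   0    0    3    0
   p4   0    3    0   -1
   p5  -3    0    0    0
   p6   2    0   -3    0
   p7   0    0    0   -1

Candidate y = [3, 1, 0, 0, 4, 0, 0, 0]; check y·C column-wise:
  col t0: 3·0 + 1·0 + 0·3 + 4·0 + 0·-3 + 0·2 = 0
  col t1: 3·-4 + 1·0 + 0·3 + 4·3 = 0
  col t2: 3·0 + 1·0 + 0·3 + 4·0 + 0·-3 = 0
  col t3: 3·0 + 1·4 + 4·-1 + 0·-1 = 0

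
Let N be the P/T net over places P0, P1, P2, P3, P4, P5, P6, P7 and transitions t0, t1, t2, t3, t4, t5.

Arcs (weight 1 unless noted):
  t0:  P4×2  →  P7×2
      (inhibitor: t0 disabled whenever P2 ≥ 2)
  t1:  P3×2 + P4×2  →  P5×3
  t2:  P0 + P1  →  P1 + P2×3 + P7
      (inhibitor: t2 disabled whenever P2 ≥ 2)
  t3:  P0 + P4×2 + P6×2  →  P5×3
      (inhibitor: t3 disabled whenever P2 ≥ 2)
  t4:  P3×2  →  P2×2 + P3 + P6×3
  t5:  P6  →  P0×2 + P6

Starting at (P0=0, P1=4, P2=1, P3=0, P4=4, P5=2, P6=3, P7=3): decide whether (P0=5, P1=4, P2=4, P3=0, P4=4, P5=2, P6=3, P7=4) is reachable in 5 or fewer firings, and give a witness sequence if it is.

YES — reachable via ⟨t5, t2, t5, t5⟩ (4 firings)

step 1: fire t5:  (P0=0, P1=4, P2=1, P3=0, P4=4, P5=2, P6=3, P7=3) → (P0=2, P1=4, P2=1, P3=0, P4=4, P5=2, P6=3, P7=3)
step 2: fire t2:  (P0=2, P1=4, P2=1, P3=0, P4=4, P5=2, P6=3, P7=3) → (P0=1, P1=4, P2=4, P3=0, P4=4, P5=2, P6=3, P7=4)
step 3: fire t5:  (P0=1, P1=4, P2=4, P3=0, P4=4, P5=2, P6=3, P7=4) → (P0=3, P1=4, P2=4, P3=0, P4=4, P5=2, P6=3, P7=4)
step 4: fire t5:  (P0=3, P1=4, P2=4, P3=0, P4=4, P5=2, P6=3, P7=4) → (P0=5, P1=4, P2=4, P3=0, P4=4, P5=2, P6=3, P7=4)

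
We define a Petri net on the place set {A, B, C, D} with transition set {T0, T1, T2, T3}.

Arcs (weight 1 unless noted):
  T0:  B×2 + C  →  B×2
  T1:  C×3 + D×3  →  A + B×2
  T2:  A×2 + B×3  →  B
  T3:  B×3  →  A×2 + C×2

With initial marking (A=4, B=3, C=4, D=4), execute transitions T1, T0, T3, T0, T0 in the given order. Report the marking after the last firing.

step 1: fire T1:  (A=4, B=3, C=4, D=4) → (A=5, B=5, C=1, D=1)
step 2: fire T0:  (A=5, B=5, C=1, D=1) → (A=5, B=5, C=0, D=1)
step 3: fire T3:  (A=5, B=5, C=0, D=1) → (A=7, B=2, C=2, D=1)
step 4: fire T0:  (A=7, B=2, C=2, D=1) → (A=7, B=2, C=1, D=1)
step 5: fire T0:  (A=7, B=2, C=1, D=1) → (A=7, B=2, C=0, D=1)

(A=7, B=2, C=0, D=1)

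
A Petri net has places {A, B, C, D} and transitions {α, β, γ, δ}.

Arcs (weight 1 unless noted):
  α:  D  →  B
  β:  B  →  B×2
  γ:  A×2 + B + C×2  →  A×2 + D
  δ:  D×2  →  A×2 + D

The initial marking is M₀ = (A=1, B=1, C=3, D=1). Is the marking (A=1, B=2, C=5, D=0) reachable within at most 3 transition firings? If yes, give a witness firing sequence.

NO — not reachable within 3 firings

depth 0: 1 marking
depth 1: 3 markings reached so far
depth 2: 5 markings reached so far
depth 3: 7 markings reached so far
target is not among the 7 markings reachable within 3 steps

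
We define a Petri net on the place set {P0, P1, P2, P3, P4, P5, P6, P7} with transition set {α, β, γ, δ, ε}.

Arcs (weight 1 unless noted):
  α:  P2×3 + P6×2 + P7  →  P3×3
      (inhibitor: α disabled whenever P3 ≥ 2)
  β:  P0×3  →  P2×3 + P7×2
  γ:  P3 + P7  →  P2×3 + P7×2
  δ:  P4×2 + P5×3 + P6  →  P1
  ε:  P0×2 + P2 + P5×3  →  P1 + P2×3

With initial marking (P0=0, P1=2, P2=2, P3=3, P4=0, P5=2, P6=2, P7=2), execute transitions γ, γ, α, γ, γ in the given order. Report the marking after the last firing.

step 1: fire γ:  (P0=0, P1=2, P2=2, P3=3, P4=0, P5=2, P6=2, P7=2) → (P0=0, P1=2, P2=5, P3=2, P4=0, P5=2, P6=2, P7=3)
step 2: fire γ:  (P0=0, P1=2, P2=5, P3=2, P4=0, P5=2, P6=2, P7=3) → (P0=0, P1=2, P2=8, P3=1, P4=0, P5=2, P6=2, P7=4)
step 3: fire α:  (P0=0, P1=2, P2=8, P3=1, P4=0, P5=2, P6=2, P7=4) → (P0=0, P1=2, P2=5, P3=4, P4=0, P5=2, P6=0, P7=3)
step 4: fire γ:  (P0=0, P1=2, P2=5, P3=4, P4=0, P5=2, P6=0, P7=3) → (P0=0, P1=2, P2=8, P3=3, P4=0, P5=2, P6=0, P7=4)
step 5: fire γ:  (P0=0, P1=2, P2=8, P3=3, P4=0, P5=2, P6=0, P7=4) → (P0=0, P1=2, P2=11, P3=2, P4=0, P5=2, P6=0, P7=5)

(P0=0, P1=2, P2=11, P3=2, P4=0, P5=2, P6=0, P7=5)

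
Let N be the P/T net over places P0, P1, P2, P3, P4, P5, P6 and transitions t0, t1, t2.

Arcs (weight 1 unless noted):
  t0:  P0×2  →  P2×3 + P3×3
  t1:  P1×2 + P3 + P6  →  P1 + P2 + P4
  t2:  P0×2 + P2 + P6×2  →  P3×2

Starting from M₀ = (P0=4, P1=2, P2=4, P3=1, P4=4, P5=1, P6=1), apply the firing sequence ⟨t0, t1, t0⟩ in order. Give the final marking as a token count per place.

step 1: fire t0:  (P0=4, P1=2, P2=4, P3=1, P4=4, P5=1, P6=1) → (P0=2, P1=2, P2=7, P3=4, P4=4, P5=1, P6=1)
step 2: fire t1:  (P0=2, P1=2, P2=7, P3=4, P4=4, P5=1, P6=1) → (P0=2, P1=1, P2=8, P3=3, P4=5, P5=1, P6=0)
step 3: fire t0:  (P0=2, P1=1, P2=8, P3=3, P4=5, P5=1, P6=0) → (P0=0, P1=1, P2=11, P3=6, P4=5, P5=1, P6=0)

(P0=0, P1=1, P2=11, P3=6, P4=5, P5=1, P6=0)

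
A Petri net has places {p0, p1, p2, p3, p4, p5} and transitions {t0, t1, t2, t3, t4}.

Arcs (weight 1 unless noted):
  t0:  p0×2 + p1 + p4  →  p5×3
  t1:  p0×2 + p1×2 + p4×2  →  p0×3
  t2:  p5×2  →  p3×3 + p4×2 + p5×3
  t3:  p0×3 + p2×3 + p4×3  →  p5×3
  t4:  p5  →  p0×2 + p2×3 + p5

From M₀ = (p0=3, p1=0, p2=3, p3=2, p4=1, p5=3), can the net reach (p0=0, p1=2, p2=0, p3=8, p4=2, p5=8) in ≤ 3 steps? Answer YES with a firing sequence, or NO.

depth 0: 1 marking
depth 1: 3 markings reached so far
depth 2: 7 markings reached so far
depth 3: 13 markings reached so far
target is not among the 13 markings reachable within 3 steps

NO — not reachable within 3 firings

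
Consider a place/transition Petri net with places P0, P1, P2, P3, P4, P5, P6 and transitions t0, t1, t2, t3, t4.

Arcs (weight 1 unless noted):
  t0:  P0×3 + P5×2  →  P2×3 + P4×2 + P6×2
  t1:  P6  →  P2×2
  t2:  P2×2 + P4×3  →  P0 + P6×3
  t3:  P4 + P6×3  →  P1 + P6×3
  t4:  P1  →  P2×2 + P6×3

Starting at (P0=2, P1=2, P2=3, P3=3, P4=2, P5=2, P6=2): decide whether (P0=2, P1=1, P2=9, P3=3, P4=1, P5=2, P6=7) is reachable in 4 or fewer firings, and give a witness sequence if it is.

YES — reachable via ⟨t1, t4, t3, t4⟩ (4 firings)

step 1: fire t1:  (P0=2, P1=2, P2=3, P3=3, P4=2, P5=2, P6=2) → (P0=2, P1=2, P2=5, P3=3, P4=2, P5=2, P6=1)
step 2: fire t4:  (P0=2, P1=2, P2=5, P3=3, P4=2, P5=2, P6=1) → (P0=2, P1=1, P2=7, P3=3, P4=2, P5=2, P6=4)
step 3: fire t3:  (P0=2, P1=1, P2=7, P3=3, P4=2, P5=2, P6=4) → (P0=2, P1=2, P2=7, P3=3, P4=1, P5=2, P6=4)
step 4: fire t4:  (P0=2, P1=2, P2=7, P3=3, P4=1, P5=2, P6=4) → (P0=2, P1=1, P2=9, P3=3, P4=1, P5=2, P6=7)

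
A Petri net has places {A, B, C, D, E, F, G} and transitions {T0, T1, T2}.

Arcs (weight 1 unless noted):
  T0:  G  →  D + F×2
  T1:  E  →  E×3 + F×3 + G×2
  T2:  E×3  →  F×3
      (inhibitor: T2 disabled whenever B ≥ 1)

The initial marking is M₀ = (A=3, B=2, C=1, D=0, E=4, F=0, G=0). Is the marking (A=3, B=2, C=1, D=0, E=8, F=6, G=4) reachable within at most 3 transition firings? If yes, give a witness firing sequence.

YES — reachable via ⟨T1, T1⟩ (2 firings)

step 1: fire T1:  (A=3, B=2, C=1, D=0, E=4, F=0, G=0) → (A=3, B=2, C=1, D=0, E=6, F=3, G=2)
step 2: fire T1:  (A=3, B=2, C=1, D=0, E=6, F=3, G=2) → (A=3, B=2, C=1, D=0, E=8, F=6, G=4)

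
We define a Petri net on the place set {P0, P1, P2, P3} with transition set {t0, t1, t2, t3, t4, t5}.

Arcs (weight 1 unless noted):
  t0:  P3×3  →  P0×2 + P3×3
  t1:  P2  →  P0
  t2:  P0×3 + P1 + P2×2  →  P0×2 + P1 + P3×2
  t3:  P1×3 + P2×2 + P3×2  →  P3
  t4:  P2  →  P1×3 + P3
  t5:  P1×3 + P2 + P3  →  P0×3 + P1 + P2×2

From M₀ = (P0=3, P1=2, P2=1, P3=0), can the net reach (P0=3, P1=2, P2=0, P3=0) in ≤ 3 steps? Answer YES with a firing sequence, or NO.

NO — not reachable within 3 firings

depth 0: 1 marking
depth 1: 3 markings reached so far
depth 2: 3 markings reached so far
(frontier empty at depth 2; search complete)
target is not among the 3 markings reachable within 3 steps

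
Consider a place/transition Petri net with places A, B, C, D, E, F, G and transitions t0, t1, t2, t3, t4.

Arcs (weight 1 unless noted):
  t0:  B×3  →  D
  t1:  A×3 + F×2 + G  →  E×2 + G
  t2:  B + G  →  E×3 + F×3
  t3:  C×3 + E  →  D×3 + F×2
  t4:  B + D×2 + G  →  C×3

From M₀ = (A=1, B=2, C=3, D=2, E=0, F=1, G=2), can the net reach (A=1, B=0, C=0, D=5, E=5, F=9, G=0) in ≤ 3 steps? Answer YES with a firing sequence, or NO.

YES — reachable via ⟨t2, t2, t3⟩ (3 firings)

step 1: fire t2:  (A=1, B=2, C=3, D=2, E=0, F=1, G=2) → (A=1, B=1, C=3, D=2, E=3, F=4, G=1)
step 2: fire t2:  (A=1, B=1, C=3, D=2, E=3, F=4, G=1) → (A=1, B=0, C=3, D=2, E=6, F=7, G=0)
step 3: fire t3:  (A=1, B=0, C=3, D=2, E=6, F=7, G=0) → (A=1, B=0, C=0, D=5, E=5, F=9, G=0)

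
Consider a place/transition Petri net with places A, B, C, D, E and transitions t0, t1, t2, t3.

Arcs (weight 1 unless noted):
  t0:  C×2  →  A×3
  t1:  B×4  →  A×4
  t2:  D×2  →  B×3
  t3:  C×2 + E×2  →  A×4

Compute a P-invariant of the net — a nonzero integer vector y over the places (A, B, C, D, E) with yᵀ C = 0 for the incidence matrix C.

Incidence matrix C (rows=places, cols=transitions):
       t0   t1   t2   t3
    A   3    4    0    4
    B   0   -4    3    0
    C  -2    0    0   -2
    D   0    0   -2    0
    E   0    0    0   -2

Candidate y = [2, 2, 3, 3, 1]; check y·C column-wise:
  col t0: 2·3 + 2·0 + 3·-2 + 3·0 + 1·0 = 0
  col t1: 2·4 + 2·-4 + 3·0 + 3·0 + 1·0 = 0
  col t2: 2·0 + 2·3 + 3·0 + 3·-2 + 1·0 = 0
  col t3: 2·4 + 2·0 + 3·-2 + 3·0 + 1·-2 = 0

y = (A:2, B:2, C:3, D:3, E:1)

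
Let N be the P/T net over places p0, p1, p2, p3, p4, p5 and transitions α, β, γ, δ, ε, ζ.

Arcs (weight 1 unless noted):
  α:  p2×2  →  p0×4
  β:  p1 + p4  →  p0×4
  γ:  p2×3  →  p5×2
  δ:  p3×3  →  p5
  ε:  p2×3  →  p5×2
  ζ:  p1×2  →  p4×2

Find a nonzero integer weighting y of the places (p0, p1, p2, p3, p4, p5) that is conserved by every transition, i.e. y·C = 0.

Incidence matrix C (rows=places, cols=transitions):
        α    β    γ    δ    ε    ζ
   p0   4    4    0    0    0    0
   p1   0   -1    0    0    0   -2
   p2  -2    0   -3    0   -3    0
   p3   0    0    0   -3    0    0
   p4   0   -1    0    0    0    2
   p5   0    0    2    1    2    0

Candidate y = [1, 2, 2, 1, 2, 3]; check y·C column-wise:
  col α: 1·4 + 2·0 + 2·-2 + 1·0 + 2·0 + 3·0 = 0
  col β: 1·4 + 2·-1 + 2·0 + 1·0 + 2·-1 + 3·0 = 0
  col γ: 1·0 + 2·0 + 2·-3 + 1·0 + 2·0 + 3·2 = 0
  col δ: 1·0 + 2·0 + 2·0 + 1·-3 + 2·0 + 3·1 = 0
  col ε: 1·0 + 2·0 + 2·-3 + 1·0 + 2·0 + 3·2 = 0
  col ζ: 1·0 + 2·-2 + 2·0 + 1·0 + 2·2 + 3·0 = 0

y = (p0:1, p1:2, p2:2, p3:1, p4:2, p5:3)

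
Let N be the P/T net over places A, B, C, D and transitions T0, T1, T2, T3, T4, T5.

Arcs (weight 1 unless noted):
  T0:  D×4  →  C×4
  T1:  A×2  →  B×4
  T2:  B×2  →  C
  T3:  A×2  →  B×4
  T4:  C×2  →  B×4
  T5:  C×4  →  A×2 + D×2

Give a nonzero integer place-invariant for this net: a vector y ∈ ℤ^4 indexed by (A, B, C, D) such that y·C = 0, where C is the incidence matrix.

y = (A:2, B:1, C:2, D:2)

Incidence matrix C (rows=places, cols=transitions):
       T0   T1   T2   T3   T4   T5
    A   0   -2    0   -2    0    2
    B   0    4   -2    4    4    0
    C   4    0    1    0   -2   -4
    D  -4    0    0    0    0    2

Candidate y = [2, 1, 2, 2]; check y·C column-wise:
  col T0: 2·0 + 1·0 + 2·4 + 2·-4 = 0
  col T1: 2·-2 + 1·4 + 2·0 + 2·0 = 0
  col T2: 2·0 + 1·-2 + 2·1 + 2·0 = 0
  col T3: 2·-2 + 1·4 + 2·0 + 2·0 = 0
  col T4: 2·0 + 1·4 + 2·-2 + 2·0 = 0
  col T5: 2·2 + 1·0 + 2·-4 + 2·2 = 0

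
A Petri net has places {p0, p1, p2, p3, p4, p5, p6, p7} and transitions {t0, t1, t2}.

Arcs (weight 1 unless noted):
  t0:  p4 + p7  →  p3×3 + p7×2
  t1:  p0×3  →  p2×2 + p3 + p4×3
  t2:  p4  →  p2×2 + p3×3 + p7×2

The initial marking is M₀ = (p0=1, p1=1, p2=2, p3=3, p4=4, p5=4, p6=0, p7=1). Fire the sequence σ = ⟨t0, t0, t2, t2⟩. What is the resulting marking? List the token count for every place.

step 1: fire t0:  (p0=1, p1=1, p2=2, p3=3, p4=4, p5=4, p6=0, p7=1) → (p0=1, p1=1, p2=2, p3=6, p4=3, p5=4, p6=0, p7=2)
step 2: fire t0:  (p0=1, p1=1, p2=2, p3=6, p4=3, p5=4, p6=0, p7=2) → (p0=1, p1=1, p2=2, p3=9, p4=2, p5=4, p6=0, p7=3)
step 3: fire t2:  (p0=1, p1=1, p2=2, p3=9, p4=2, p5=4, p6=0, p7=3) → (p0=1, p1=1, p2=4, p3=12, p4=1, p5=4, p6=0, p7=5)
step 4: fire t2:  (p0=1, p1=1, p2=4, p3=12, p4=1, p5=4, p6=0, p7=5) → (p0=1, p1=1, p2=6, p3=15, p4=0, p5=4, p6=0, p7=7)

(p0=1, p1=1, p2=6, p3=15, p4=0, p5=4, p6=0, p7=7)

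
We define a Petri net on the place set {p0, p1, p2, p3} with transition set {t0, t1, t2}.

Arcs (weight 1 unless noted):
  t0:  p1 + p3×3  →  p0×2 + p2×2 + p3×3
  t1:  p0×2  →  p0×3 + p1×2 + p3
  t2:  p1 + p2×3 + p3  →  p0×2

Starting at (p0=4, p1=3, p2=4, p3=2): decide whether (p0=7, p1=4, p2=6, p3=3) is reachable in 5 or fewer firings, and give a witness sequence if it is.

YES — reachable via ⟨t1, t0⟩ (2 firings)

step 1: fire t1:  (p0=4, p1=3, p2=4, p3=2) → (p0=5, p1=5, p2=4, p3=3)
step 2: fire t0:  (p0=5, p1=5, p2=4, p3=3) → (p0=7, p1=4, p2=6, p3=3)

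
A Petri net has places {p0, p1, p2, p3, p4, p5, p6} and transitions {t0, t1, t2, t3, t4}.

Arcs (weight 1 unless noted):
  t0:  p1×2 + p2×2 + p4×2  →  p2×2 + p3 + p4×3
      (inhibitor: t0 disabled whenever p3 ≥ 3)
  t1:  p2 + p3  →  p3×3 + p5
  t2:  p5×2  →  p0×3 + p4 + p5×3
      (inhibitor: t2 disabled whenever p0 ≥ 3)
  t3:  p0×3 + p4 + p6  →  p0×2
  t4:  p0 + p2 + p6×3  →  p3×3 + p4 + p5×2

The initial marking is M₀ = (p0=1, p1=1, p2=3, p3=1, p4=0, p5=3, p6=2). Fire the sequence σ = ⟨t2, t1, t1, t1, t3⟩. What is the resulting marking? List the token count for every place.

(p0=3, p1=1, p2=0, p3=7, p4=0, p5=7, p6=1)

step 1: fire t2:  (p0=1, p1=1, p2=3, p3=1, p4=0, p5=3, p6=2) → (p0=4, p1=1, p2=3, p3=1, p4=1, p5=4, p6=2)
step 2: fire t1:  (p0=4, p1=1, p2=3, p3=1, p4=1, p5=4, p6=2) → (p0=4, p1=1, p2=2, p3=3, p4=1, p5=5, p6=2)
step 3: fire t1:  (p0=4, p1=1, p2=2, p3=3, p4=1, p5=5, p6=2) → (p0=4, p1=1, p2=1, p3=5, p4=1, p5=6, p6=2)
step 4: fire t1:  (p0=4, p1=1, p2=1, p3=5, p4=1, p5=6, p6=2) → (p0=4, p1=1, p2=0, p3=7, p4=1, p5=7, p6=2)
step 5: fire t3:  (p0=4, p1=1, p2=0, p3=7, p4=1, p5=7, p6=2) → (p0=3, p1=1, p2=0, p3=7, p4=0, p5=7, p6=1)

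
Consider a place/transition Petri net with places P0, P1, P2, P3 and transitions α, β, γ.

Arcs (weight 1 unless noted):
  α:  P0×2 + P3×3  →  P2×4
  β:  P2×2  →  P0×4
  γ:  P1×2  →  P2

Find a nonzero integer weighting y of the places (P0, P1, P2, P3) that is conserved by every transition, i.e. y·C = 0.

y = (P0:1, P1:1, P2:2, P3:2)

Incidence matrix C (rows=places, cols=transitions):
        α    β    γ
   P0  -2    4    0
   P1   0    0   -2
   P2   4   -2    1
   P3  -3    0    0

Candidate y = [1, 1, 2, 2]; check y·C column-wise:
  col α: 1·-2 + 1·0 + 2·4 + 2·-3 = 0
  col β: 1·4 + 1·0 + 2·-2 + 2·0 = 0
  col γ: 1·0 + 1·-2 + 2·1 + 2·0 = 0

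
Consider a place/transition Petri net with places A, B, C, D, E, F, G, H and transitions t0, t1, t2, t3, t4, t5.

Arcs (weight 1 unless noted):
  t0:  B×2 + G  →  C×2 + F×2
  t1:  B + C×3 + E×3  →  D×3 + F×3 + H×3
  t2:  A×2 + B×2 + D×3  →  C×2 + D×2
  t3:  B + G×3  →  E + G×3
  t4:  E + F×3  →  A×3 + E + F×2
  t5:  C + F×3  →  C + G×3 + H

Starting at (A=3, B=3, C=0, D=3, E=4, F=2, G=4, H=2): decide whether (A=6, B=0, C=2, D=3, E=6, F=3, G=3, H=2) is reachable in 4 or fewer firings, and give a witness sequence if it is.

NO — not reachable within 4 firings

depth 0: 1 marking
depth 1: 4 markings reached so far
depth 2: 9 markings reached so far
depth 3: 14 markings reached so far
depth 4: 16 markings reached so far
target is not among the 16 markings reachable within 4 steps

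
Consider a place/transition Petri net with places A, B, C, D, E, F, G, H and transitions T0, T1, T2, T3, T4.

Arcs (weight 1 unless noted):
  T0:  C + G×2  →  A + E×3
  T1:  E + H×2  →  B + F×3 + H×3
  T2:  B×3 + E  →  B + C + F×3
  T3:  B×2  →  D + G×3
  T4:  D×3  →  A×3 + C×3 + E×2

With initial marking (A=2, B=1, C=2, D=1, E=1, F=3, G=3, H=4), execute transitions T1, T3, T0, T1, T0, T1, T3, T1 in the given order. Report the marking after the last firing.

(A=4, B=1, C=0, D=3, E=3, F=15, G=5, H=8)

step 1: fire T1:  (A=2, B=1, C=2, D=1, E=1, F=3, G=3, H=4) → (A=2, B=2, C=2, D=1, E=0, F=6, G=3, H=5)
step 2: fire T3:  (A=2, B=2, C=2, D=1, E=0, F=6, G=3, H=5) → (A=2, B=0, C=2, D=2, E=0, F=6, G=6, H=5)
step 3: fire T0:  (A=2, B=0, C=2, D=2, E=0, F=6, G=6, H=5) → (A=3, B=0, C=1, D=2, E=3, F=6, G=4, H=5)
step 4: fire T1:  (A=3, B=0, C=1, D=2, E=3, F=6, G=4, H=5) → (A=3, B=1, C=1, D=2, E=2, F=9, G=4, H=6)
step 5: fire T0:  (A=3, B=1, C=1, D=2, E=2, F=9, G=4, H=6) → (A=4, B=1, C=0, D=2, E=5, F=9, G=2, H=6)
step 6: fire T1:  (A=4, B=1, C=0, D=2, E=5, F=9, G=2, H=6) → (A=4, B=2, C=0, D=2, E=4, F=12, G=2, H=7)
step 7: fire T3:  (A=4, B=2, C=0, D=2, E=4, F=12, G=2, H=7) → (A=4, B=0, C=0, D=3, E=4, F=12, G=5, H=7)
step 8: fire T1:  (A=4, B=0, C=0, D=3, E=4, F=12, G=5, H=7) → (A=4, B=1, C=0, D=3, E=3, F=15, G=5, H=8)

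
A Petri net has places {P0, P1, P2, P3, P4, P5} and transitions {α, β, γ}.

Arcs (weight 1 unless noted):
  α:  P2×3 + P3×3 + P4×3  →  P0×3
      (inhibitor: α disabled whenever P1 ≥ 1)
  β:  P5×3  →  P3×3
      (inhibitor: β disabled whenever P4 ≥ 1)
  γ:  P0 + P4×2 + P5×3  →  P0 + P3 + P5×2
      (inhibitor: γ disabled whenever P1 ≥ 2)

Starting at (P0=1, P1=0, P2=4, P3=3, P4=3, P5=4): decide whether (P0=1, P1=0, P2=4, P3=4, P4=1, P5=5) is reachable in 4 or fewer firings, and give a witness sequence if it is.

NO — not reachable within 4 firings

depth 0: 1 marking
depth 1: 3 markings reached so far
depth 2: 4 markings reached so far
depth 3: 4 markings reached so far
(frontier empty at depth 3; search complete)
target is not among the 4 markings reachable within 4 steps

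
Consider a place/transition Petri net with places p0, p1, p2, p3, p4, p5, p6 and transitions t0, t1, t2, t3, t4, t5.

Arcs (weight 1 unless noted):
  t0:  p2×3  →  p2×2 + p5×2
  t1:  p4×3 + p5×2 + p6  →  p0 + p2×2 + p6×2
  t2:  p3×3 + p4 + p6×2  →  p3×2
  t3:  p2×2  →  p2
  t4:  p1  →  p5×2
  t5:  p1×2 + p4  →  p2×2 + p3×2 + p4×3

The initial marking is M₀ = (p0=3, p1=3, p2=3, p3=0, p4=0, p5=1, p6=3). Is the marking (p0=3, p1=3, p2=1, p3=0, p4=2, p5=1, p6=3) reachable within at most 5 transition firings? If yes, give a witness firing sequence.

NO — not reachable within 5 firings

depth 0: 1 marking
depth 1: 4 markings reached so far
depth 2: 9 markings reached so far
depth 3: 14 markings reached so far
depth 4: 18 markings reached so far
depth 5: 20 markings reached so far
target is not among the 20 markings reachable within 5 steps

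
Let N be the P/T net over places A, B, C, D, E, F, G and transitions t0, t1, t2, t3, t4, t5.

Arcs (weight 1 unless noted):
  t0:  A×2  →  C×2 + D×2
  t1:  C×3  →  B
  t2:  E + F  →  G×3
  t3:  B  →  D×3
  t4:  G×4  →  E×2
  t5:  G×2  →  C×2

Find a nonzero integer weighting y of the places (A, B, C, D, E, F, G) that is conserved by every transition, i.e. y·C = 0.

Incidence matrix C (rows=places, cols=transitions):
       t0   t1   t2   t3   t4   t5
    A  -2    0    0    0    0    0
    B   0    1    0   -1    0    0
    C   2   -3    0    0    0    2
    D   2    0    0    3    0    0
    E   0    0   -1    0    2    0
    F   0    0   -1    0    0    0
    G   0    0    3    0   -4   -2

Candidate y = [2, 3, 1, 1, 2, 1, 1]; check y·C column-wise:
  col t0: 2·-2 + 3·0 + 1·2 + 1·2 + 2·0 + 1·0 + 1·0 = 0
  col t1: 2·0 + 3·1 + 1·-3 + 1·0 + 2·0 + 1·0 + 1·0 = 0
  col t2: 2·0 + 3·0 + 1·0 + 1·0 + 2·-1 + 1·-1 + 1·3 = 0
  col t3: 2·0 + 3·-1 + 1·0 + 1·3 + 2·0 + 1·0 + 1·0 = 0
  col t4: 2·0 + 3·0 + 1·0 + 1·0 + 2·2 + 1·0 + 1·-4 = 0
  col t5: 2·0 + 3·0 + 1·2 + 1·0 + 2·0 + 1·0 + 1·-2 = 0

y = (A:2, B:3, C:1, D:1, E:2, F:1, G:1)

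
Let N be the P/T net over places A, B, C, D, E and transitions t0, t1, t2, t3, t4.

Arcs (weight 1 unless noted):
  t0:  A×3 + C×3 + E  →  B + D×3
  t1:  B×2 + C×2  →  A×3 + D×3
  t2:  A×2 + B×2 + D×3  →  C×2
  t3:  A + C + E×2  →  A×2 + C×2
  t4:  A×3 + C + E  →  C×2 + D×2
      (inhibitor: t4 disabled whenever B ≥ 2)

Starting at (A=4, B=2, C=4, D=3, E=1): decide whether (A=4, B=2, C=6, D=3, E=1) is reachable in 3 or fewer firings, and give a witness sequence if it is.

depth 0: 1 marking
depth 1: 4 markings reached so far
depth 2: 5 markings reached so far
depth 3: 5 markings reached so far
(frontier empty at depth 3; search complete)
target is not among the 5 markings reachable within 3 steps

NO — not reachable within 3 firings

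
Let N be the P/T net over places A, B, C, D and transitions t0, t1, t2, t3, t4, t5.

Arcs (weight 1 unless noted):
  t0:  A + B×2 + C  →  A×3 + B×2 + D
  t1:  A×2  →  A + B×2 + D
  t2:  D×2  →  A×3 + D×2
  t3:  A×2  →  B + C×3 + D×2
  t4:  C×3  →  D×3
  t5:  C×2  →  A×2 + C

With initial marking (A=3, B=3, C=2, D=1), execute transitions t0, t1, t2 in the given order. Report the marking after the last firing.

step 1: fire t0:  (A=3, B=3, C=2, D=1) → (A=5, B=3, C=1, D=2)
step 2: fire t1:  (A=5, B=3, C=1, D=2) → (A=4, B=5, C=1, D=3)
step 3: fire t2:  (A=4, B=5, C=1, D=3) → (A=7, B=5, C=1, D=3)

(A=7, B=5, C=1, D=3)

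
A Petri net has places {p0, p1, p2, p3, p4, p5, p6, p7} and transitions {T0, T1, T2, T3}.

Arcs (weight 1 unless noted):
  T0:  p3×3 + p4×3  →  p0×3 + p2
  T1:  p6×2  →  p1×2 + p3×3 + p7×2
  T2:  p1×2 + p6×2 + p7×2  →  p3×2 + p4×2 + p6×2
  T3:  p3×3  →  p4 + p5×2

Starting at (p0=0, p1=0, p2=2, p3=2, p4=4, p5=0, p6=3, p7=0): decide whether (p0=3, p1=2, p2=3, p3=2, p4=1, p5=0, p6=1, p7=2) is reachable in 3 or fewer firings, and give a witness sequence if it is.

step 1: fire T1:  (p0=0, p1=0, p2=2, p3=2, p4=4, p5=0, p6=3, p7=0) → (p0=0, p1=2, p2=2, p3=5, p4=4, p5=0, p6=1, p7=2)
step 2: fire T0:  (p0=0, p1=2, p2=2, p3=5, p4=4, p5=0, p6=1, p7=2) → (p0=3, p1=2, p2=3, p3=2, p4=1, p5=0, p6=1, p7=2)

YES — reachable via ⟨T1, T0⟩ (2 firings)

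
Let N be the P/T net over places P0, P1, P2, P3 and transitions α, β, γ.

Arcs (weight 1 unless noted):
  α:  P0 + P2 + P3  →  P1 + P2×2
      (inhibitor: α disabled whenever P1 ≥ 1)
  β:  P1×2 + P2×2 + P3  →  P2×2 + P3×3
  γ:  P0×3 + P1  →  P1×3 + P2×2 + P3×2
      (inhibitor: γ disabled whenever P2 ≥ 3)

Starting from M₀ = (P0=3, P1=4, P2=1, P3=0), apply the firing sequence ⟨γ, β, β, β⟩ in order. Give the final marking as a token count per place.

step 1: fire γ:  (P0=3, P1=4, P2=1, P3=0) → (P0=0, P1=6, P2=3, P3=2)
step 2: fire β:  (P0=0, P1=6, P2=3, P3=2) → (P0=0, P1=4, P2=3, P3=4)
step 3: fire β:  (P0=0, P1=4, P2=3, P3=4) → (P0=0, P1=2, P2=3, P3=6)
step 4: fire β:  (P0=0, P1=2, P2=3, P3=6) → (P0=0, P1=0, P2=3, P3=8)

(P0=0, P1=0, P2=3, P3=8)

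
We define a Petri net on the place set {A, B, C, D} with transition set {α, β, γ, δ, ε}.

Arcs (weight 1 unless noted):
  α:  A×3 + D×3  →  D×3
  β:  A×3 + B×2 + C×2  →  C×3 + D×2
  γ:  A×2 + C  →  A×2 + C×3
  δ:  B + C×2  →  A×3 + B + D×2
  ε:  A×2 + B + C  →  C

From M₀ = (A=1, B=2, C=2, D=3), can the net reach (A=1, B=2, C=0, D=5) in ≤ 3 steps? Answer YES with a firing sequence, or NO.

step 1: fire δ:  (A=1, B=2, C=2, D=3) → (A=4, B=2, C=0, D=5)
step 2: fire α:  (A=4, B=2, C=0, D=5) → (A=1, B=2, C=0, D=5)

YES — reachable via ⟨δ, α⟩ (2 firings)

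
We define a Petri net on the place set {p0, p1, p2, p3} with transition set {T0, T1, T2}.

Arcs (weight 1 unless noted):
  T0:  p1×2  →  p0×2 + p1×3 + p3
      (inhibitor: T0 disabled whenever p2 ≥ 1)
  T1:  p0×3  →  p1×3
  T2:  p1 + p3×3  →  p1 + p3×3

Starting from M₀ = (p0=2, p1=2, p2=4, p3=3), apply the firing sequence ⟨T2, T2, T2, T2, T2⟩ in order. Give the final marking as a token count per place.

step 1: fire T2:  (p0=2, p1=2, p2=4, p3=3) → (p0=2, p1=2, p2=4, p3=3)
step 2: fire T2:  (p0=2, p1=2, p2=4, p3=3) → (p0=2, p1=2, p2=4, p3=3)
step 3: fire T2:  (p0=2, p1=2, p2=4, p3=3) → (p0=2, p1=2, p2=4, p3=3)
step 4: fire T2:  (p0=2, p1=2, p2=4, p3=3) → (p0=2, p1=2, p2=4, p3=3)
step 5: fire T2:  (p0=2, p1=2, p2=4, p3=3) → (p0=2, p1=2, p2=4, p3=3)

(p0=2, p1=2, p2=4, p3=3)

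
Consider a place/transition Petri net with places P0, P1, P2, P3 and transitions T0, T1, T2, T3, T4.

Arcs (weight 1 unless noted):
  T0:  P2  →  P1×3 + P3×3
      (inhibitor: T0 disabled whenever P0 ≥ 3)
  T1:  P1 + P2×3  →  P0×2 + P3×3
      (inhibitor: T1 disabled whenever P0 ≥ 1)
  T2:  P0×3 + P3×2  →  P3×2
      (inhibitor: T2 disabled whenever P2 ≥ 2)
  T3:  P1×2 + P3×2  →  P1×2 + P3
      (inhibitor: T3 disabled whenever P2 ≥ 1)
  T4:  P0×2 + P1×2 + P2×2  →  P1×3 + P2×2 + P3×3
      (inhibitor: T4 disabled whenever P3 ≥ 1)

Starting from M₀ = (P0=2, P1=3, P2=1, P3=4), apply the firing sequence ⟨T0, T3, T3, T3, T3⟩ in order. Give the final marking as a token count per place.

step 1: fire T0:  (P0=2, P1=3, P2=1, P3=4) → (P0=2, P1=6, P2=0, P3=7)
step 2: fire T3:  (P0=2, P1=6, P2=0, P3=7) → (P0=2, P1=6, P2=0, P3=6)
step 3: fire T3:  (P0=2, P1=6, P2=0, P3=6) → (P0=2, P1=6, P2=0, P3=5)
step 4: fire T3:  (P0=2, P1=6, P2=0, P3=5) → (P0=2, P1=6, P2=0, P3=4)
step 5: fire T3:  (P0=2, P1=6, P2=0, P3=4) → (P0=2, P1=6, P2=0, P3=3)

(P0=2, P1=6, P2=0, P3=3)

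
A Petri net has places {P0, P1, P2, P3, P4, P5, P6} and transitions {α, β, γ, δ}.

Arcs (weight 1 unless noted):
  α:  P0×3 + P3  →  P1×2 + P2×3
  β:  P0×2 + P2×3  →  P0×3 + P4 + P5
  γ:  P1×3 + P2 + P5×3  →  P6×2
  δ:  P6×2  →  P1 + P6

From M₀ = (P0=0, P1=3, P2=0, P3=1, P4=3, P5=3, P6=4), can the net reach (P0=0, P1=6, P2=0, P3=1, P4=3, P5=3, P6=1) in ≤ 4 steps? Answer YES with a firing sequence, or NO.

YES — reachable via ⟨δ, δ, δ⟩ (3 firings)

step 1: fire δ:  (P0=0, P1=3, P2=0, P3=1, P4=3, P5=3, P6=4) → (P0=0, P1=4, P2=0, P3=1, P4=3, P5=3, P6=3)
step 2: fire δ:  (P0=0, P1=4, P2=0, P3=1, P4=3, P5=3, P6=3) → (P0=0, P1=5, P2=0, P3=1, P4=3, P5=3, P6=2)
step 3: fire δ:  (P0=0, P1=5, P2=0, P3=1, P4=3, P5=3, P6=2) → (P0=0, P1=6, P2=0, P3=1, P4=3, P5=3, P6=1)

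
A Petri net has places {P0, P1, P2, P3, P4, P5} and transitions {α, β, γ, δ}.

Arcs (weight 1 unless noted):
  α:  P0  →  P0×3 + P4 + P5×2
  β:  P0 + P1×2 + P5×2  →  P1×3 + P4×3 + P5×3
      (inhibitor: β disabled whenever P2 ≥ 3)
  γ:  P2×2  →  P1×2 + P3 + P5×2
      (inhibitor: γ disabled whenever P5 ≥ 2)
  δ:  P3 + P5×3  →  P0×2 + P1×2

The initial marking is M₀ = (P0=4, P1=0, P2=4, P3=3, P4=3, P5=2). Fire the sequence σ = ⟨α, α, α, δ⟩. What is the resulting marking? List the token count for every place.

(P0=12, P1=2, P2=4, P3=2, P4=6, P5=5)

step 1: fire α:  (P0=4, P1=0, P2=4, P3=3, P4=3, P5=2) → (P0=6, P1=0, P2=4, P3=3, P4=4, P5=4)
step 2: fire α:  (P0=6, P1=0, P2=4, P3=3, P4=4, P5=4) → (P0=8, P1=0, P2=4, P3=3, P4=5, P5=6)
step 3: fire α:  (P0=8, P1=0, P2=4, P3=3, P4=5, P5=6) → (P0=10, P1=0, P2=4, P3=3, P4=6, P5=8)
step 4: fire δ:  (P0=10, P1=0, P2=4, P3=3, P4=6, P5=8) → (P0=12, P1=2, P2=4, P3=2, P4=6, P5=5)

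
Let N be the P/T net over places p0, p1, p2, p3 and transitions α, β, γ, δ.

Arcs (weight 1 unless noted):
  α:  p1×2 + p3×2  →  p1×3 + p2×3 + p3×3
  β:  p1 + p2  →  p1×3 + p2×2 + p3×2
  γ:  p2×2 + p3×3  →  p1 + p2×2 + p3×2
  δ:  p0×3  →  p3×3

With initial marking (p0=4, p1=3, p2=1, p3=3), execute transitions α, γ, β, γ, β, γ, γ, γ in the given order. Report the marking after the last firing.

step 1: fire α:  (p0=4, p1=3, p2=1, p3=3) → (p0=4, p1=4, p2=4, p3=4)
step 2: fire γ:  (p0=4, p1=4, p2=4, p3=4) → (p0=4, p1=5, p2=4, p3=3)
step 3: fire β:  (p0=4, p1=5, p2=4, p3=3) → (p0=4, p1=7, p2=5, p3=5)
step 4: fire γ:  (p0=4, p1=7, p2=5, p3=5) → (p0=4, p1=8, p2=5, p3=4)
step 5: fire β:  (p0=4, p1=8, p2=5, p3=4) → (p0=4, p1=10, p2=6, p3=6)
step 6: fire γ:  (p0=4, p1=10, p2=6, p3=6) → (p0=4, p1=11, p2=6, p3=5)
step 7: fire γ:  (p0=4, p1=11, p2=6, p3=5) → (p0=4, p1=12, p2=6, p3=4)
step 8: fire γ:  (p0=4, p1=12, p2=6, p3=4) → (p0=4, p1=13, p2=6, p3=3)

(p0=4, p1=13, p2=6, p3=3)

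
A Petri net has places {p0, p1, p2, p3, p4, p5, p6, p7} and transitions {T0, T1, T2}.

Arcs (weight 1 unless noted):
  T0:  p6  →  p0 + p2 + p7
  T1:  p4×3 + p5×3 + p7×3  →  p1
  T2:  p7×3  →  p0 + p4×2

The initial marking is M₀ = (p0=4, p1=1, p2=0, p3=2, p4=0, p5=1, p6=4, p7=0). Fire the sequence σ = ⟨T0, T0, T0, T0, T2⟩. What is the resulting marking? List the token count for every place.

(p0=9, p1=1, p2=4, p3=2, p4=2, p5=1, p6=0, p7=1)

step 1: fire T0:  (p0=4, p1=1, p2=0, p3=2, p4=0, p5=1, p6=4, p7=0) → (p0=5, p1=1, p2=1, p3=2, p4=0, p5=1, p6=3, p7=1)
step 2: fire T0:  (p0=5, p1=1, p2=1, p3=2, p4=0, p5=1, p6=3, p7=1) → (p0=6, p1=1, p2=2, p3=2, p4=0, p5=1, p6=2, p7=2)
step 3: fire T0:  (p0=6, p1=1, p2=2, p3=2, p4=0, p5=1, p6=2, p7=2) → (p0=7, p1=1, p2=3, p3=2, p4=0, p5=1, p6=1, p7=3)
step 4: fire T0:  (p0=7, p1=1, p2=3, p3=2, p4=0, p5=1, p6=1, p7=3) → (p0=8, p1=1, p2=4, p3=2, p4=0, p5=1, p6=0, p7=4)
step 5: fire T2:  (p0=8, p1=1, p2=4, p3=2, p4=0, p5=1, p6=0, p7=4) → (p0=9, p1=1, p2=4, p3=2, p4=2, p5=1, p6=0, p7=1)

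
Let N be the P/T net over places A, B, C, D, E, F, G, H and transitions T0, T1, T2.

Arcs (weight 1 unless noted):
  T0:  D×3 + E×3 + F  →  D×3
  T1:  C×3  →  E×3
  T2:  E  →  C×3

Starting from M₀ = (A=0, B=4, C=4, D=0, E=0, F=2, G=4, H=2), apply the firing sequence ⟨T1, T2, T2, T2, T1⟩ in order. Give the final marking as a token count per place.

(A=0, B=4, C=7, D=0, E=3, F=2, G=4, H=2)

step 1: fire T1:  (A=0, B=4, C=4, D=0, E=0, F=2, G=4, H=2) → (A=0, B=4, C=1, D=0, E=3, F=2, G=4, H=2)
step 2: fire T2:  (A=0, B=4, C=1, D=0, E=3, F=2, G=4, H=2) → (A=0, B=4, C=4, D=0, E=2, F=2, G=4, H=2)
step 3: fire T2:  (A=0, B=4, C=4, D=0, E=2, F=2, G=4, H=2) → (A=0, B=4, C=7, D=0, E=1, F=2, G=4, H=2)
step 4: fire T2:  (A=0, B=4, C=7, D=0, E=1, F=2, G=4, H=2) → (A=0, B=4, C=10, D=0, E=0, F=2, G=4, H=2)
step 5: fire T1:  (A=0, B=4, C=10, D=0, E=0, F=2, G=4, H=2) → (A=0, B=4, C=7, D=0, E=3, F=2, G=4, H=2)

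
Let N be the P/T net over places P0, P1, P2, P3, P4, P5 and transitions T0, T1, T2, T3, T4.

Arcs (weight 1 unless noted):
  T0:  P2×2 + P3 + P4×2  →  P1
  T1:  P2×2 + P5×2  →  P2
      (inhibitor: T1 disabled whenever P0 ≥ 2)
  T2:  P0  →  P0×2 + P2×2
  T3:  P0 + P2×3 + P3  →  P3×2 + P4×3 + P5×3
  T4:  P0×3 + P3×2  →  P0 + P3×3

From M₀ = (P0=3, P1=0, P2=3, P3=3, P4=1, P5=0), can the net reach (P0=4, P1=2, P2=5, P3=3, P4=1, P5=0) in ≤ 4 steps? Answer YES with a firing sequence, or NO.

depth 0: 1 marking
depth 1: 4 markings reached so far
depth 2: 8 markings reached so far
depth 3: 13 markings reached so far
depth 4: 22 markings reached so far
target is not among the 22 markings reachable within 4 steps

NO — not reachable within 4 firings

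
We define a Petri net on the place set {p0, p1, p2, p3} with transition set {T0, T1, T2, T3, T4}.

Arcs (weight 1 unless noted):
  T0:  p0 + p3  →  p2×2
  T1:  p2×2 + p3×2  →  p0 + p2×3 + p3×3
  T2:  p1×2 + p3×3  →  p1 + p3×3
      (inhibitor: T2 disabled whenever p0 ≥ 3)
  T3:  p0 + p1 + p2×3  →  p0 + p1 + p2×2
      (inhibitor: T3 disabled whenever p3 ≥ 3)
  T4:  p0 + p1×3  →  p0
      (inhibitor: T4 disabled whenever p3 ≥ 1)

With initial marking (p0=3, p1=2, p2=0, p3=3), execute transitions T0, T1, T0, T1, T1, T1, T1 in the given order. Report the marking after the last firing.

(p0=6, p1=2, p2=9, p3=6)

step 1: fire T0:  (p0=3, p1=2, p2=0, p3=3) → (p0=2, p1=2, p2=2, p3=2)
step 2: fire T1:  (p0=2, p1=2, p2=2, p3=2) → (p0=3, p1=2, p2=3, p3=3)
step 3: fire T0:  (p0=3, p1=2, p2=3, p3=3) → (p0=2, p1=2, p2=5, p3=2)
step 4: fire T1:  (p0=2, p1=2, p2=5, p3=2) → (p0=3, p1=2, p2=6, p3=3)
step 5: fire T1:  (p0=3, p1=2, p2=6, p3=3) → (p0=4, p1=2, p2=7, p3=4)
step 6: fire T1:  (p0=4, p1=2, p2=7, p3=4) → (p0=5, p1=2, p2=8, p3=5)
step 7: fire T1:  (p0=5, p1=2, p2=8, p3=5) → (p0=6, p1=2, p2=9, p3=6)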